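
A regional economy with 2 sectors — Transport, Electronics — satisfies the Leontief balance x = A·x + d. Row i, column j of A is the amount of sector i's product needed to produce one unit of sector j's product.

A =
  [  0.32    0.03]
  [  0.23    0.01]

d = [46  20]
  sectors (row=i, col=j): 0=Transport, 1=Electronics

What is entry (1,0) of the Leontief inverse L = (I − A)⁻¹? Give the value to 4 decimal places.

L[1,0] = 0.3452

Form M = I − A:
  [  0.68   -0.03]
  [ -0.23    0.99]
Leontief inverse L = M⁻¹:
  [  1.4858    0.0450]
  [  0.3452    1.0206]
Total output x = L · d:
  x_0 = 1.4858·46 + 0.0450·20 = 69.2481
  x_1 = 0.3452·46 + 1.0206·20 = 36.2900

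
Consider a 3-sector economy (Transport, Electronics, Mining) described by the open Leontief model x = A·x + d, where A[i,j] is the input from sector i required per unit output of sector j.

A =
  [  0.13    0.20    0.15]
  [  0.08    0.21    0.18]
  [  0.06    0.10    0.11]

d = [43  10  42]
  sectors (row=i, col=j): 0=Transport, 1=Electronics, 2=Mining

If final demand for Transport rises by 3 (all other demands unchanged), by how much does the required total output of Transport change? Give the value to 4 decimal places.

Form M = I − A:
  [  0.87   -0.20   -0.15]
  [ -0.08    0.79   -0.18]
  [ -0.06   -0.10    0.89]
Leontief inverse L = M⁻¹:
  [  1.1991    0.3378    0.2704]
  [  0.1435    1.3395    0.2951]
  [  0.0970    0.1733    1.1750]
Total output x = L · d:
  x_0 = 1.1991·43 + 0.3378·10 + 0.2704·42 = 66.2988
  x_1 = 0.1435·43 + 1.3395·10 + 0.2951·42 = 31.9610
  x_2 = 0.0970·43 + 0.1733·10 + 1.1750·42 = 55.2517
Δx_0 = L[0,0] · Δd_0 = 1.1991 · 3 = 3.5974

3.5974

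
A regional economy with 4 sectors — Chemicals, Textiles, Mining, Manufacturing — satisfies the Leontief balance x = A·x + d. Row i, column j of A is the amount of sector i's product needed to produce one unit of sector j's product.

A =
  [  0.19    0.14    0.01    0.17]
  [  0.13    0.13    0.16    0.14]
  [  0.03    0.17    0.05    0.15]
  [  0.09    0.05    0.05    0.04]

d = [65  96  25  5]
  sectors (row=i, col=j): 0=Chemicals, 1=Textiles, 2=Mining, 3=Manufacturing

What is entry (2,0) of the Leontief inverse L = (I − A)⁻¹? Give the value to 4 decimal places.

Form M = I − A:
  [  0.81   -0.14   -0.01   -0.17]
  [ -0.13    0.87   -0.16   -0.14]
  [ -0.03   -0.17    0.95   -0.15]
  [ -0.09   -0.05   -0.05    0.96]
Leontief inverse L = M⁻¹:
  [  1.3063    0.2396    0.0687    0.2770]
  [  0.2373    1.2467    0.2261    0.2591]
  [  0.1059    0.2465    1.1072    0.2277]
  [  0.1403    0.1002    0.0759    1.0930]
Total output x = L · d:
  x_0 = 1.3063·65 + 0.2396·96 + 0.0687·25 + 0.2770·5 = 111.0108
  x_1 = 0.2373·65 + 1.2467·96 + 0.2261·25 + 0.2591·5 = 142.0509
  x_2 = 0.1059·65 + 0.2465·96 + 1.1072·25 + 0.2277·5 = 59.3630
  x_3 = 0.1403·65 + 0.1002·96 + 0.0759·25 + 1.0930·5 = 26.1059

L[2,0] = 0.1059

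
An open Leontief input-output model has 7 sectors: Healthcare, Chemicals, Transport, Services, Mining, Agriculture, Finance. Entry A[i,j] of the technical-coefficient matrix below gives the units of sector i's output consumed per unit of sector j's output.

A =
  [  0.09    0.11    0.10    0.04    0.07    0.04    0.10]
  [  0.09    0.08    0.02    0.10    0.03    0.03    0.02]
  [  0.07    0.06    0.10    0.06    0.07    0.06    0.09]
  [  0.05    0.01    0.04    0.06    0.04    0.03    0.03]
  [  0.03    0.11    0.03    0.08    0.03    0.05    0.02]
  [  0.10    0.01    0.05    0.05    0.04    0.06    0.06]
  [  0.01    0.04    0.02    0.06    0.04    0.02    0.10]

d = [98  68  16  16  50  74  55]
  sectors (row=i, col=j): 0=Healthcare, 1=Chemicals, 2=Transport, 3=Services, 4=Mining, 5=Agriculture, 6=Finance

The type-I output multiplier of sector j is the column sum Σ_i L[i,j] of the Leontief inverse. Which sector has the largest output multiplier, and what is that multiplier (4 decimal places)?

Form M = I − A:
  [  0.91   -0.11   -0.10   -0.04   -0.07   -0.04   -0.10]
  [ -0.09    0.92   -0.02   -0.10   -0.03   -0.03   -0.02]
  [ -0.07   -0.06    0.90   -0.06   -0.07   -0.06   -0.09]
  [ -0.05   -0.01   -0.04    0.94   -0.04   -0.03   -0.03]
  [ -0.03   -0.11   -0.03   -0.08    0.97   -0.05   -0.02]
  [ -0.10   -0.01   -0.05   -0.05   -0.04    0.94   -0.06]
  [ -0.01   -0.04   -0.02   -0.06   -0.04   -0.02    0.90]
Leontief inverse L = M⁻¹:
  [  1.1462    0.1688    0.1470    0.0997    0.1122    0.0760    0.1567]
  [  0.1304    1.1173    0.0516    0.1389    0.0578    0.0532    0.0539]
  [  0.1207    0.1106    1.1441    0.1133    0.1091    0.0941    0.1427]
  [  0.0758    0.0352    0.0634    1.0861    0.0602    0.0475    0.0563]
  [  0.0680    0.1420    0.0562    0.1182    1.0541    0.0719    0.0485]
  [  0.1387    0.0477    0.0852    0.0866    0.0702    1.0854    0.1018]
  [  0.0324    0.0637    0.0380    0.0894    0.0587    0.0358    1.1266]
Total output x = L · d:
  x_0 = 1.1462·98 + 0.1688·68 + 0.1470·16 + 0.0997·16 + 0.1122·50 + 0.0760·74 + 0.1567·55 = 147.6023
  x_1 = 0.1304·98 + 1.1173·68 + 0.0516·16 + 0.1389·16 + 0.0578·50 + 0.0532·74 + 0.0539·55 = 101.5961
  x_2 = 0.1207·98 + 0.1106·68 + 1.1441·16 + 0.1133·16 + 0.1091·50 + 0.0941·74 + 0.1427·55 = 59.7365
  x_3 = 0.0758·98 + 0.0352·68 + 0.0634·16 + 1.0861·16 + 0.0602·50 + 0.0475·74 + 0.0563·55 = 37.8307
  x_4 = 0.0680·98 + 0.1420·68 + 0.0562·16 + 0.1182·16 + 1.0541·50 + 0.0719·74 + 0.0485·55 = 79.8088
  x_5 = 0.1387·98 + 0.0477·68 + 0.0852·16 + 0.0866·16 + 0.0702·50 + 1.0854·74 + 0.1018·55 = 109.0128
  x_6 = 0.0324·98 + 0.0637·68 + 0.0380·16 + 0.0894·16 + 0.0587·50 + 0.0358·74 + 1.1266·55 = 77.0856
Output multipliers (column sums of L):
  Healthcare: 1.7123
  Chemicals: 1.6852
  Transport: 1.5853
  Services: 1.7322
  Mining: 1.5224
  Agriculture: 1.4638
  Finance: 1.6865

Services (1.7322)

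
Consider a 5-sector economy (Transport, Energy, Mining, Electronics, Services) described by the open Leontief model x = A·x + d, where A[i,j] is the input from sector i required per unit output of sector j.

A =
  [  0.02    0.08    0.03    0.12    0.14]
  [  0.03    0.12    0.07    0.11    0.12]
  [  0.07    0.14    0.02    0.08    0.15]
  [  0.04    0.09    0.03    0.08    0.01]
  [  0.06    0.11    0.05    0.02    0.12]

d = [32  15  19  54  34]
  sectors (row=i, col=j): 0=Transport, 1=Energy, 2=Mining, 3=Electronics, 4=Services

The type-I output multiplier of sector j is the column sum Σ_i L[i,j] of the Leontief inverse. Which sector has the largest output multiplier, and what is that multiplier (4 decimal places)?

Energy (1.8727)

Form M = I − A:
  [  0.98   -0.08   -0.03   -0.12   -0.14]
  [ -0.03    0.88   -0.07   -0.11   -0.12]
  [ -0.07   -0.14    0.98   -0.08   -0.15]
  [ -0.04   -0.09   -0.03    0.92   -0.01]
  [ -0.06   -0.11   -0.05   -0.02    0.88]
Leontief inverse L = M⁻¹:
  [  1.0478    0.1459    0.0576    0.1634    0.1983]
  [  0.0626    1.1993    0.1025    0.1647    0.1928]
  [  0.1016    0.2194    1.0550    0.1362    0.2274]
  [  0.0559    0.1327    0.0478    1.1153    0.0478]
  [  0.0863    0.1753    0.0778    0.0648    1.1880]
Total output x = L · d:
  x_0 = 1.0478·32 + 0.1459·15 + 0.0576·19 + 0.1634·54 + 0.1983·34 = 52.3800
  x_1 = 0.0626·32 + 1.1993·15 + 0.1025·19 + 0.1647·54 + 0.1928·34 = 37.3855
  x_2 = 0.1016·32 + 0.2194·15 + 1.0550·19 + 0.1362·54 + 0.2274·34 = 41.6714
  x_3 = 0.0559·32 + 0.1327·15 + 0.0478·19 + 1.1153·54 + 0.0478·34 = 66.5409
  x_4 = 0.0863·32 + 0.1753·15 + 0.0778·19 + 0.0648·54 + 1.1880·34 = 50.7609
Output multipliers (column sums of L):
  Transport: 1.3541
  Energy: 1.8727
  Mining: 1.3406
  Electronics: 1.6444
  Services: 1.8544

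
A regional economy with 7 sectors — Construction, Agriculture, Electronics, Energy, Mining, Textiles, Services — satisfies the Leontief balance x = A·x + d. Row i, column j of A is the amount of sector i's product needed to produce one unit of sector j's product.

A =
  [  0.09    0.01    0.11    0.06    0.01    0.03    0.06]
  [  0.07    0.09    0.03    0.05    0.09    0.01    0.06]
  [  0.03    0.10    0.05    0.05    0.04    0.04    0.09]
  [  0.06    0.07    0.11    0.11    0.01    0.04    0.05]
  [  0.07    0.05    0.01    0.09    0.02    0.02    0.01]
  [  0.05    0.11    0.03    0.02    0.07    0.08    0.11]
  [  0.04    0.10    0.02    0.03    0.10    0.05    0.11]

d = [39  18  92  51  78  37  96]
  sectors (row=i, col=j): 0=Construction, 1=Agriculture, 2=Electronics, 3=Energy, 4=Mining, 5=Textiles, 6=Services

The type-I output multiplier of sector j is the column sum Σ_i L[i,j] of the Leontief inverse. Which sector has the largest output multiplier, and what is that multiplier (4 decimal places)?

Form M = I − A:
  [  0.91   -0.01   -0.11   -0.06   -0.01   -0.03   -0.06]
  [ -0.07    0.91   -0.03   -0.05   -0.09   -0.01   -0.06]
  [ -0.03   -0.10    0.95   -0.05   -0.04   -0.04   -0.09]
  [ -0.06   -0.07   -0.11    0.89   -0.01   -0.04   -0.05]
  [ -0.07   -0.05   -0.01   -0.09    0.98   -0.02   -0.01]
  [ -0.05   -0.11   -0.03   -0.02   -0.07    0.92   -0.11]
  [ -0.04   -0.10   -0.02   -0.03   -0.10   -0.05    0.89]
Leontief inverse L = M⁻¹:
  [  1.1251    0.0565    0.1476    0.0960    0.0385    0.0546    0.1071]
  [  0.1109    1.1356    0.0636    0.0912    0.1214    0.0308    0.1008]
  [  0.0689    0.1536    1.0814    0.0881    0.0785    0.0640    0.1381]
  [  0.1033    0.1295    0.1548    1.1563    0.0467    0.0685    0.1053]
  [  0.0990    0.0805    0.0409    0.1206    1.0383    0.0358    0.0391]
  [  0.0966    0.1715    0.0635    0.0620    0.1162    1.1090    0.1664]
  [  0.0846    0.1566    0.0515    0.0726    0.1419    0.0760    1.1601]
Total output x = L · d:
  x_0 = 1.1251·39 + 0.0565·18 + 0.1476·92 + 0.0960·51 + 0.0385·78 + 0.0546·37 + 0.1071·96 = 78.6770
  x_1 = 0.1109·39 + 1.1356·18 + 0.0636·92 + 0.0912·51 + 0.1214·78 + 0.0308·37 + 0.1008·96 = 55.5598
  x_2 = 0.0689·39 + 0.1536·18 + 1.0814·92 + 0.0881·51 + 0.0785·78 + 0.0640·37 + 0.1381·96 = 131.1793
  x_3 = 0.1033·39 + 0.1295·18 + 0.1548·92 + 1.1563·51 + 0.0467·78 + 0.0685·37 + 0.1053·96 = 95.8646
  x_4 = 0.0990·39 + 0.0805·18 + 0.0409·92 + 0.1206·51 + 1.0383·78 + 0.0358·37 + 0.0391·96 = 101.2872
  x_5 = 0.0966·39 + 0.1715·18 + 0.0635·92 + 0.0620·51 + 0.1162·78 + 1.1090·37 + 0.1664·96 = 81.9205
  x_6 = 0.0846·39 + 0.1566·18 + 0.0515·92 + 0.0726·51 + 0.1419·78 + 0.0760·37 + 1.1601·96 = 139.8060
Output multipliers (column sums of L):
  Construction: 1.6884
  Agriculture: 1.8839
  Electronics: 1.6033
  Energy: 1.6868
  Mining: 1.5815
  Textiles: 1.4387
  Services: 1.8169

Agriculture (1.8839)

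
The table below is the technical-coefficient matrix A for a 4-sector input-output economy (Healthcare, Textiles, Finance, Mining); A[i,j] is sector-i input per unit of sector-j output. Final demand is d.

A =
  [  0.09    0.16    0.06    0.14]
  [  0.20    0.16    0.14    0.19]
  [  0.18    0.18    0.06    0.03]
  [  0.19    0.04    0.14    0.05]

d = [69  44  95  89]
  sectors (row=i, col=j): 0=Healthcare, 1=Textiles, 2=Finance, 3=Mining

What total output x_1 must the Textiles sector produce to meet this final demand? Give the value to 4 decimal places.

145.0936

Form M = I − A:
  [  0.91   -0.16   -0.06   -0.14]
  [ -0.20    0.84   -0.14   -0.19]
  [ -0.18   -0.18    0.94   -0.03]
  [ -0.19   -0.04   -0.14    0.95]
Leontief inverse L = M⁻¹:
  [  1.2432    0.2823    0.1578    0.2447]
  [  0.4221    1.3467    0.2782    0.3403]
  [  0.3289    0.3170    1.1541    0.1483]
  [  0.3149    0.1599    0.2134    1.1378]
Total output x = L · d:
  x_0 = 1.2432·69 + 0.2823·44 + 0.1578·95 + 0.2447·89 = 134.9728
  x_1 = 0.4221·69 + 1.3467·44 + 0.2782·95 + 0.3403·89 = 145.0936
  x_2 = 0.3289·69 + 0.3170·44 + 1.1541·95 + 0.1483·89 = 159.4901
  x_3 = 0.3149·69 + 0.1599·44 + 0.2134·95 + 1.1378·89 = 150.2918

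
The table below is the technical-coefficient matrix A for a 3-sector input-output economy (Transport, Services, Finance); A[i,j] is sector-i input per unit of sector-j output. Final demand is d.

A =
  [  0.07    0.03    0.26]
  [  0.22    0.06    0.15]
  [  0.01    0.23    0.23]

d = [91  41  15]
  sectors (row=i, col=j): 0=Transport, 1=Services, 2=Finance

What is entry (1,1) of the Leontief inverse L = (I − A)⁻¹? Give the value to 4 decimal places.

Form M = I − A:
  [  0.93   -0.03   -0.26]
  [ -0.22    0.94   -0.15]
  [ -0.01   -0.23    0.77]
Leontief inverse L = M⁻¹:
  [  1.1112    0.1336    0.4012]
  [  0.2755    1.1502    0.3171]
  [  0.0967    0.3453    1.3986]
Total output x = L · d:
  x_0 = 1.1112·91 + 0.1336·41 + 0.4012·15 = 112.6168
  x_1 = 0.2755·91 + 1.1502·41 + 0.3171·15 = 76.9857
  x_2 = 0.0967·91 + 0.3453·41 + 1.3986·15 = 43.9388

L[1,1] = 1.1502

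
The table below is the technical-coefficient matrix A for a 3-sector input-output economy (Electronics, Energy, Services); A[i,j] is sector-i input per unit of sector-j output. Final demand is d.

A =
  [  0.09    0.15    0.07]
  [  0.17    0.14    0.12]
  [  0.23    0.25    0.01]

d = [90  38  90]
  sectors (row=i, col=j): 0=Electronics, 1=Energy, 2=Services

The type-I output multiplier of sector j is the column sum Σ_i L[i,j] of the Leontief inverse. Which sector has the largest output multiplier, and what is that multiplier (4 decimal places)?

Energy (1.8720)

Form M = I − A:
  [  0.91   -0.15   -0.07]
  [ -0.17    0.86   -0.12]
  [ -0.23   -0.25    0.99]
Leontief inverse L = M⁻¹:
  [  1.1713    0.2367    0.1115]
  [  0.2794    1.2617    0.1727]
  [  0.3427    0.3736    1.0796]
Total output x = L · d:
  x_0 = 1.1713·90 + 0.2367·38 + 0.1115·90 = 124.4489
  x_1 = 0.2794·90 + 1.2617·38 + 0.1727·90 = 88.6286
  x_2 = 0.3427·90 + 0.3736·38 + 1.0796·90 = 142.2024
Output multipliers (column sums of L):
  Electronics: 1.7933
  Energy: 1.8720
  Services: 1.3638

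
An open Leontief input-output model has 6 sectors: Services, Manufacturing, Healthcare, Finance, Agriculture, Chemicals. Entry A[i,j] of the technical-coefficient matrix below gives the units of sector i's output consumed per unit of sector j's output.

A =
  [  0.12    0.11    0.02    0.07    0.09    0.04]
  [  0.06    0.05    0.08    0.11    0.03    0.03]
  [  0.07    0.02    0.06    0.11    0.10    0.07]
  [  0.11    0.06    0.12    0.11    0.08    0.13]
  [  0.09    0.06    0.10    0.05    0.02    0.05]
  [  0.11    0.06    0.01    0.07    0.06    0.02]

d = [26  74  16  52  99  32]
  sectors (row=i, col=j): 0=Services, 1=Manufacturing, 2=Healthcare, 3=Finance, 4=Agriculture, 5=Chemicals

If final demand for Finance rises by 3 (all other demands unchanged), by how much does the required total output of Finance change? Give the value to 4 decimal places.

Form M = I − A:
  [  0.88   -0.11   -0.02   -0.07   -0.09   -0.04]
  [ -0.06    0.95   -0.08   -0.11   -0.03   -0.03]
  [ -0.07   -0.02    0.94   -0.11   -0.10   -0.07]
  [ -0.11   -0.06   -0.12    0.89   -0.08   -0.13]
  [ -0.09   -0.06   -0.10   -0.05    0.98   -0.05]
  [ -0.11   -0.06   -0.01   -0.07   -0.06    0.98]
Leontief inverse L = M⁻¹:
  [  1.1951    0.1627    0.0724    0.1375    0.1385    0.0842]
  [  0.1225    1.0897    0.1259    0.1699    0.0758    0.0738]
  [  0.1452    0.0683    1.1124    0.1751    0.1505    0.1184]
  [  0.2137    0.1265    0.1872    1.2029    0.1526    0.1933]
  [  0.1515    0.1002    0.1399    0.1084    1.0659    0.0880]
  [  0.1677    0.1008    0.0491    0.1202    0.0979    1.0548]
Total output x = L · d:
  x_0 = 1.1951·26 + 0.1627·74 + 0.0724·16 + 0.1375·52 + 0.1385·99 + 0.0842·32 = 67.8233
  x_1 = 0.1225·26 + 1.0897·74 + 0.1259·16 + 0.1699·52 + 0.0758·99 + 0.0738·32 = 104.5396
  x_2 = 0.1452·26 + 0.0683·74 + 1.1124·16 + 0.1751·52 + 0.1505·99 + 0.1184·32 = 54.4154
  x_3 = 0.2137·26 + 0.1265·74 + 0.1872·16 + 1.2029·52 + 0.1526·99 + 0.1933·32 = 101.7615
  x_4 = 0.1515·26 + 0.1002·74 + 0.1399·16 + 0.1084·52 + 1.0659·99 + 0.0880·32 = 127.5726
  x_5 = 0.1677·26 + 0.1008·74 + 0.0491·16 + 0.1202·52 + 0.0979·99 + 1.0548·32 = 62.3008
Δx_3 = L[3,3] · Δd_3 = 1.2029 · 3 = 3.6088

3.6088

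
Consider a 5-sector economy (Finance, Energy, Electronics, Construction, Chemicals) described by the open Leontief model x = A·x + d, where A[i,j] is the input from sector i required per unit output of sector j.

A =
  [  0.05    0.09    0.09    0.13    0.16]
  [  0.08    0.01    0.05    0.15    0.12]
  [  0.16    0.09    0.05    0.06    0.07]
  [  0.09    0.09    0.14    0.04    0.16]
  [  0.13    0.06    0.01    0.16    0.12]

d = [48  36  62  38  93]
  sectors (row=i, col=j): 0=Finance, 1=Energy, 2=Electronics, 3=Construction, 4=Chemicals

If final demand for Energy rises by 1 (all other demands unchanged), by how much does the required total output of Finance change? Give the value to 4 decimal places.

Form M = I − A:
  [  0.95   -0.09   -0.09   -0.13   -0.16]
  [ -0.08    0.99   -0.05   -0.15   -0.12]
  [ -0.16   -0.09    0.95   -0.06   -0.07]
  [ -0.09   -0.09   -0.14    0.96   -0.16]
  [ -0.13   -0.06   -0.01   -0.16    0.88]
Leontief inverse L = M⁻¹:
  [  1.1541    0.1582    0.1558    0.2386    0.2872]
  [  0.1614    1.0696    0.1084    0.2335    0.2263]
  [  0.2381    0.1473    1.1076    0.1544    0.1796]
  [  0.1947    0.1577    0.1995    1.1522    0.2823]
  [  0.2196    0.1266    0.0793    0.2624    1.2476]
Total output x = L · d:
  x_0 = 1.1541·48 + 0.1582·36 + 0.1558·62 + 0.2386·38 + 0.2872·93 = 106.5296
  x_1 = 0.1614·48 + 1.0696·36 + 0.1084·62 + 0.2335·38 + 0.2263·93 = 82.8841
  x_2 = 0.2381·48 + 0.1473·36 + 1.1076·62 + 0.1544·38 + 0.1796·93 = 107.9687
  x_3 = 0.1947·48 + 0.1577·36 + 0.1995·62 + 1.1522·38 + 0.2823·93 = 97.4214
  x_4 = 0.2196·48 + 0.1266·36 + 0.0793·62 + 0.2624·38 + 1.2476·93 = 146.0102
Δx_0 = L[0,1] · Δd_1 = 0.1582 · 1 = 0.1582

0.1582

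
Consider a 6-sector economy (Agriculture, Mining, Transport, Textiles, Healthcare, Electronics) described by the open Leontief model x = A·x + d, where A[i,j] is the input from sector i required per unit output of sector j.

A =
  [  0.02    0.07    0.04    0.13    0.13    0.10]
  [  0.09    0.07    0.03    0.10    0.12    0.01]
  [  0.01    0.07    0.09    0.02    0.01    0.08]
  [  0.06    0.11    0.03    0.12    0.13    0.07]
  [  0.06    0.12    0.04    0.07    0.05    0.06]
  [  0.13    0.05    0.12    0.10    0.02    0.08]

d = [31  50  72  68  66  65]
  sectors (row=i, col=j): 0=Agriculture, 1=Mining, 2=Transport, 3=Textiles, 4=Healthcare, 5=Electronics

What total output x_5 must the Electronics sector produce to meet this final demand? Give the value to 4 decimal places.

116.7233

Form M = I − A:
  [  0.98   -0.07   -0.04   -0.13   -0.13   -0.10]
  [ -0.09    0.93   -0.03   -0.10   -0.12   -0.01]
  [ -0.01   -0.07    0.91   -0.02   -0.01   -0.08]
  [ -0.06   -0.11   -0.03    0.88   -0.13   -0.07]
  [ -0.06   -0.12   -0.04   -0.07    0.95   -0.06]
  [ -0.13   -0.05   -0.12   -0.10   -0.02    0.92]
Leontief inverse L = M⁻¹:
  [  1.0807    0.1473    0.0887    0.2120    0.1997    0.1559]
  [  0.1349    1.1380    0.0650    0.1723    0.1877    0.0580]
  [  0.0420    0.1060    1.1226    0.0596    0.0415    0.1106]
  [  0.1223    0.1920    0.0777    1.2092    0.2100    0.1278]
  [  0.1075    0.1793    0.0777    0.1382    1.1119    0.1034]
  [  0.1812    0.1213    0.1726    0.1815    0.0908    1.1427]
Total output x = L · d:
  x_0 = 1.0807·31 + 0.1473·50 + 0.0887·72 + 0.2120·68 + 0.1997·66 + 0.1559·65 = 84.9850
  x_1 = 0.1349·31 + 1.1380·50 + 0.0650·72 + 0.1723·68 + 0.1877·66 + 0.0580·65 = 93.6393
  x_2 = 0.0420·31 + 0.1060·50 + 1.1226·72 + 0.0596·68 + 0.0415·66 + 0.1106·65 = 101.4111
  x_3 = 0.1223·31 + 0.1920·50 + 0.0777·72 + 1.2092·68 + 0.2100·66 + 0.1278·65 = 123.3803
  x_4 = 0.1075·31 + 0.1793·50 + 0.0777·72 + 0.1382·68 + 1.1119·66 + 0.1034·65 = 107.4024
  x_5 = 0.1812·31 + 0.1213·50 + 0.1726·72 + 0.1815·68 + 0.0908·66 + 1.1427·65 = 116.7233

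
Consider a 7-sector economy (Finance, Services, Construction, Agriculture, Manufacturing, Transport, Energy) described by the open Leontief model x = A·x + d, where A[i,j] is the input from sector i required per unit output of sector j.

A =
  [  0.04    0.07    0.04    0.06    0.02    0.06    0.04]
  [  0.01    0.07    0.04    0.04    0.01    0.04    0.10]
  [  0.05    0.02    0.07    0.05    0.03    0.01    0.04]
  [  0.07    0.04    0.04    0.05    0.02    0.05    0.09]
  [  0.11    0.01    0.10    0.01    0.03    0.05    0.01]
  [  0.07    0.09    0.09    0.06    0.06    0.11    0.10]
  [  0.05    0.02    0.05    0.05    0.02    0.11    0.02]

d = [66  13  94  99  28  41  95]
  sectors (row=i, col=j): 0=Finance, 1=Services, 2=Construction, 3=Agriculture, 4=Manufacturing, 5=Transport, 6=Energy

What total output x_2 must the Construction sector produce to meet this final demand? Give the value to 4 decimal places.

Form M = I − A:
  [  0.96   -0.07   -0.04   -0.06   -0.02   -0.06   -0.04]
  [ -0.01    0.93   -0.04   -0.04   -0.01   -0.04   -0.10]
  [ -0.05   -0.02    0.93   -0.05   -0.03   -0.01   -0.04]
  [ -0.07   -0.04   -0.04    0.95   -0.02   -0.05   -0.09]
  [ -0.11   -0.01   -0.10   -0.01    0.97   -0.05   -0.01]
  [ -0.07   -0.09   -0.09   -0.06   -0.06    0.89   -0.10]
  [ -0.05   -0.02   -0.05   -0.05   -0.02   -0.11    0.98]
Leontief inverse L = M⁻¹:
  [  1.0671    0.0964    0.0704    0.0853    0.0342    0.0929    0.0739]
  [  0.0341    1.0921    0.0676    0.0633    0.0225    0.0729    0.1291]
  [  0.0726    0.0369    1.0938    0.0694    0.0404    0.0326    0.0615]
  [  0.0999    0.0670    0.0724    1.0779    0.0352    0.0882    0.1222]
  [  0.1369    0.0341    0.1306    0.0347    1.0444    0.0773    0.0361]
  [  0.1197    0.1340    0.1460    0.1037    0.0860    1.1690    0.1542]
  [  0.0802    0.0482    0.0835    0.0765    0.0370    0.1452    1.0542]
Total output x = L · d:
  x_0 = 1.0671·66 + 0.0964·13 + 0.0704·94 + 0.0853·99 + 0.0342·28 + 0.0929·41 + 0.0739·95 = 98.5291
  x_1 = 0.0341·66 + 1.0921·13 + 0.0676·94 + 0.0633·99 + 0.0225·28 + 0.0729·41 + 0.1291·95 = 44.9556
  x_2 = 0.0726·66 + 0.0369·13 + 1.0938·94 + 0.0694·99 + 0.0404·28 + 0.0326·41 + 0.0615·95 = 123.2716
  x_3 = 0.0999·66 + 0.0670·13 + 0.0724·94 + 1.0779·99 + 0.0352·28 + 0.0882·41 + 0.1222·95 = 137.2024
  x_4 = 0.1369·66 + 0.0341·13 + 0.1306·94 + 0.0347·99 + 1.0444·28 + 0.0773·41 + 0.0361·95 = 61.0344
  x_5 = 0.1197·66 + 0.1340·13 + 0.1460·94 + 0.1037·99 + 0.0860·28 + 1.1690·41 + 0.1542·95 = 98.6299
  x_6 = 0.0802·66 + 0.0482·13 + 0.0835·94 + 0.0765·99 + 0.0370·28 + 0.1452·41 + 1.0542·95 = 128.4890

123.2716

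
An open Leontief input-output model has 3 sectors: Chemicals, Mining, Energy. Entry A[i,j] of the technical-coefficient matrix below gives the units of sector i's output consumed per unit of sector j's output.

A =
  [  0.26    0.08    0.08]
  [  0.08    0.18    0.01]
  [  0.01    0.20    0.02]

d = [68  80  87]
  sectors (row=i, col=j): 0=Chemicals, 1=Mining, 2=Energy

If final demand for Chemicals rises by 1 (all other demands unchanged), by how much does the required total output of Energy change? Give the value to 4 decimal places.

0.0414

Form M = I − A:
  [  0.74   -0.08   -0.08]
  [ -0.08    0.82   -0.01]
  [ -0.01   -0.20    0.98]
Leontief inverse L = M⁻¹:
  [  1.3703    0.1614    0.1135]
  [  0.1342    1.2384    0.0236]
  [  0.0414    0.2544    1.0264]
Total output x = L · d:
  x_0 = 1.3703·68 + 0.1614·80 + 0.1135·87 = 115.9681
  x_1 = 0.1342·68 + 1.2384·80 + 0.0236·87 = 110.2464
  x_2 = 0.0414·68 + 0.2544·80 + 1.0264·87 = 112.4581
Δx_2 = L[2,0] · Δd_0 = 0.0414 · 1 = 0.0414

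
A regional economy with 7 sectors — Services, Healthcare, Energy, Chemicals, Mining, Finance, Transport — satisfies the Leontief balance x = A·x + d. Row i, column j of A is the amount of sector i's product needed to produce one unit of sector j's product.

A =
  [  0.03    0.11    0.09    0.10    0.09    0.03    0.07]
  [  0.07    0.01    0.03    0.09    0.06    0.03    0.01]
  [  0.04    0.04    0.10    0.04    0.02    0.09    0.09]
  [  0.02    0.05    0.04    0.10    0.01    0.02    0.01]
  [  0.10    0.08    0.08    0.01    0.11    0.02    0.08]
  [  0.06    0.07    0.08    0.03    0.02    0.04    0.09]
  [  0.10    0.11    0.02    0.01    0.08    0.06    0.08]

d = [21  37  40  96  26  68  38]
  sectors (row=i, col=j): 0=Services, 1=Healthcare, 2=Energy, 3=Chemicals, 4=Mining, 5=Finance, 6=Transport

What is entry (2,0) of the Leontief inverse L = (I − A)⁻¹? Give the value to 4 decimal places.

Form M = I − A:
  [  0.97   -0.11   -0.09   -0.10   -0.09   -0.03   -0.07]
  [ -0.07    0.99   -0.03   -0.09   -0.06   -0.03   -0.01]
  [ -0.04   -0.04    0.90   -0.04   -0.02   -0.09   -0.09]
  [ -0.02   -0.05   -0.04    0.90   -0.01   -0.02   -0.01]
  [ -0.10   -0.08   -0.08   -0.01    0.89   -0.02   -0.08]
  [ -0.06   -0.07   -0.08   -0.03   -0.02    0.96   -0.09]
  [ -0.10   -0.11   -0.02   -0.01   -0.08   -0.06    0.92]
Leontief inverse L = M⁻¹:
  [  1.0818    0.1621    0.1408    0.1477    0.1372    0.0654    0.1178]
  [  0.0964    1.0442    0.0627    0.1209    0.0875    0.0483    0.0385]
  [  0.0826    0.0877    1.1447    0.0751    0.0559    0.1239    0.1370]
  [  0.0387    0.0714    0.0624    1.1271    0.0261    0.0350    0.0278]
  [  0.1539    0.1381    0.1338    0.0531    1.1653    0.0554    0.1336]
  [  0.1001    0.1141    0.1199    0.0656    0.0571    1.0703    0.1310]
  [  0.1512    0.1646    0.0678    0.0533    0.1319    0.0906    1.1278]
Total output x = L · d:
  x_0 = 1.0818·21 + 0.1621·37 + 0.1408·40 + 0.1477·96 + 0.1372·26 + 0.0654·68 + 0.1178·38 = 61.0137
  x_1 = 0.0964·21 + 1.0442·37 + 0.0627·40 + 0.1209·96 + 0.0875·26 + 0.0483·68 + 0.0385·38 = 61.7970
  x_2 = 0.0826·21 + 0.0877·37 + 1.1447·40 + 0.0751·96 + 0.0559·26 + 0.1239·68 + 0.1370·38 = 73.0673
  x_3 = 0.0387·21 + 0.0714·37 + 0.0624·40 + 1.1271·96 + 0.0261·26 + 0.0350·68 + 0.0278·38 = 118.2677
  x_4 = 0.1539·21 + 0.1381·37 + 0.1338·40 + 0.0531·96 + 1.1653·26 + 0.0554·68 + 0.1336·38 = 57.9436
  x_5 = 0.1001·21 + 0.1141·37 + 0.1199·40 + 0.0656·96 + 0.0571·26 + 1.0703·68 + 0.1310·38 = 96.6642
  x_6 = 0.1512·21 + 0.1646·37 + 0.0678·40 + 0.0533·96 + 0.1319·26 + 0.0906·68 + 1.1278·38 = 69.5417

L[2,0] = 0.0826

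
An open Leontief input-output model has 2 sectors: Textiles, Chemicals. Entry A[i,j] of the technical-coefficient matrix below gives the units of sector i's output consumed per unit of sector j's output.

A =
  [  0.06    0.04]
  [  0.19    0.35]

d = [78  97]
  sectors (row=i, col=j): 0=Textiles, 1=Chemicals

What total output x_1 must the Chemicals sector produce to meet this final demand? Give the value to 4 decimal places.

175.6712

Form M = I − A:
  [  0.94   -0.04]
  [ -0.19    0.65]
Leontief inverse L = M⁻¹:
  [  1.0772    0.0663]
  [  0.3149    1.5578]
Total output x = L · d:
  x_0 = 1.0772·78 + 0.0663·97 = 90.4541
  x_1 = 0.3149·78 + 1.5578·97 = 175.6712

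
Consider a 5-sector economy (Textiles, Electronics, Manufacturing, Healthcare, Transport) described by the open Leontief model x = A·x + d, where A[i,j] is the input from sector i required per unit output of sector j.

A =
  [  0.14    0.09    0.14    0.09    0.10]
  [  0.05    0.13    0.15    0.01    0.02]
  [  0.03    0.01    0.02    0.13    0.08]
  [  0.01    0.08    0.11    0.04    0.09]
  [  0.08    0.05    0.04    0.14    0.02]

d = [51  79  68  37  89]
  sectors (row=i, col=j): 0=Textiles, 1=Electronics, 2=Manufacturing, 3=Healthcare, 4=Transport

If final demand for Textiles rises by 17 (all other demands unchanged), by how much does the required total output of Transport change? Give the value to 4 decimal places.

Form M = I − A:
  [  0.86   -0.09   -0.14   -0.09   -0.10]
  [ -0.05    0.87   -0.15   -0.01   -0.02]
  [ -0.03   -0.01    0.98   -0.13   -0.08]
  [ -0.01   -0.08   -0.11    0.96   -0.09]
  [ -0.08   -0.05   -0.04   -0.14    0.98]
Leontief inverse L = M⁻¹:
  [  1.1958    0.1506    0.2190    0.1664    0.1583]
  [  0.0804    1.1681    0.1986    0.0544    0.0532]
  [  0.0510    0.0387    1.0564    0.1639    0.1073]
  [  0.0352    0.1117    0.1485    1.0834    0.1175]
  [  0.1088    0.0894    0.0923    0.1778    1.0572]
Total output x = L · d:
  x_0 = 1.1958·51 + 0.1506·79 + 0.2190·68 + 0.1664·37 + 0.1583·89 = 108.0243
  x_1 = 0.0804·51 + 1.1681·79 + 0.1986·68 + 0.0544·37 + 0.0532·89 = 116.6321
  x_2 = 0.0510·51 + 0.0387·79 + 1.0564·68 + 0.1639·37 + 0.1073·89 = 93.0985
  x_3 = 0.0352·51 + 0.1117·79 + 0.1485·68 + 1.0834·37 + 0.1175·89 = 71.2631
  x_4 = 0.1088·51 + 0.0894·79 + 0.0923·68 + 0.1778·37 + 1.0572·89 = 119.5656
Δx_4 = L[4,0] · Δd_0 = 0.1088 · 17 = 1.8502

1.8502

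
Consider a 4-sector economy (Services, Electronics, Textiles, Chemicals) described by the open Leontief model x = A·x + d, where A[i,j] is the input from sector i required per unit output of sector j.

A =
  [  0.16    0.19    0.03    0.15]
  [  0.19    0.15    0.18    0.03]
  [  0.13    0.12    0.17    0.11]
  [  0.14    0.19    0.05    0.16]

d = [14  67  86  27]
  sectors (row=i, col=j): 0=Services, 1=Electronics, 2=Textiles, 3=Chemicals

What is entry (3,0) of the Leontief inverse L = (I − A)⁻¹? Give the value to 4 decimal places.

L[3,0] = 0.3281

Form M = I − A:
  [  0.84   -0.19   -0.03   -0.15]
  [ -0.19    0.85   -0.18   -0.03]
  [ -0.13   -0.12    0.83   -0.11]
  [ -0.14   -0.19   -0.05    0.84]
Leontief inverse L = M⁻¹:
  [  1.3455    0.3828    0.1481    0.2733]
  [  0.3777    1.3402    0.3137    0.1564]
  [  0.3088    0.3047    1.2963    0.2358]
  [  0.3281    0.3851    0.1728    1.2854]
Total output x = L · d:
  x_0 = 1.3455·14 + 0.3828·67 + 0.1481·86 + 0.2733·27 = 64.6013
  x_1 = 0.3777·14 + 1.3402·67 + 0.3137·86 + 0.1564·27 = 126.2809
  x_2 = 0.3088·14 + 0.3047·67 + 1.2963·86 + 0.2358·27 = 142.5874
  x_3 = 0.3281·14 + 0.3851·67 + 0.1728·86 + 1.2854·27 = 79.9606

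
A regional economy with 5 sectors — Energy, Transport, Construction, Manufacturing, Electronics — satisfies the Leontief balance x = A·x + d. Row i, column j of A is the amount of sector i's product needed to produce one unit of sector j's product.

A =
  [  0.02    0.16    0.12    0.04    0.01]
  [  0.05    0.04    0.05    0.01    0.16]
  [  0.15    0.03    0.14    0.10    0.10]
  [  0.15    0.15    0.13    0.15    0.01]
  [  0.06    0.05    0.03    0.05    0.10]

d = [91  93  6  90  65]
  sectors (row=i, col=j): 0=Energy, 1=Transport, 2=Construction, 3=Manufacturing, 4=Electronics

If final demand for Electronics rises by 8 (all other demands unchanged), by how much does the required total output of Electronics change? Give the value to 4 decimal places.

Form M = I − A:
  [  0.98   -0.16   -0.12   -0.04   -0.01]
  [ -0.05    0.96   -0.05   -0.01   -0.16]
  [ -0.15   -0.03    0.86   -0.10   -0.10]
  [ -0.15   -0.15   -0.13    0.85   -0.01]
  [ -0.06   -0.05   -0.03   -0.05    0.90]
Leontief inverse L = M⁻¹:
  [  1.0735    0.2000    0.1755    0.0775    0.0679]
  [  0.0866    1.0755    0.0876    0.0389    0.2023]
  [  0.2296    0.1112    1.2321    0.1665    0.1611]
  [  0.2410    0.2432    0.2357    1.2234    0.0857]
  [  0.0974    0.0903    0.0707    0.0809    1.1370]
Total output x = L · d:
  x_0 = 1.0735·91 + 0.2000·93 + 0.1755·6 + 0.0775·90 + 0.0679·65 = 128.7317
  x_1 = 0.0866·91 + 1.0755·93 + 0.0876·6 + 0.0389·90 + 0.2023·65 = 125.0794
  x_2 = 0.2296·91 + 0.1112·93 + 1.2321·6 + 0.1665·90 + 0.1611·65 = 64.0846
  x_3 = 0.2410·91 + 0.2432·93 + 0.2357·6 + 1.2234·90 + 0.0857·65 = 161.6369
  x_4 = 0.0974·91 + 0.0903·93 + 0.0707·6 + 0.0809·90 + 1.1370·65 = 98.8692
Δx_4 = L[4,4] · Δd_4 = 1.1370 · 8 = 9.0960

9.0960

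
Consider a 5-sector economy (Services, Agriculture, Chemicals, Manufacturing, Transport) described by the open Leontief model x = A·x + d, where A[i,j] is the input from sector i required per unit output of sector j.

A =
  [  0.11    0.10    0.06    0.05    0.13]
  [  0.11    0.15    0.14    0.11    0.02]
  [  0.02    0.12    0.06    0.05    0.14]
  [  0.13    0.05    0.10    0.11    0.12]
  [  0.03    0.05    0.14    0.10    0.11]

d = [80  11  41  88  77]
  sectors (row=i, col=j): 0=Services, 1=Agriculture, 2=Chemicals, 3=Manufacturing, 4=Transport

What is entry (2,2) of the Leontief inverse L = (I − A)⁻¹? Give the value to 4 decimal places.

Form M = I − A:
  [  0.89   -0.10   -0.06   -0.05   -0.13]
  [ -0.11    0.85   -0.14   -0.11   -0.02]
  [ -0.02   -0.12    0.94   -0.05   -0.14]
  [ -0.13   -0.05   -0.10    0.89   -0.12]
  [ -0.03   -0.05   -0.14   -0.10    0.89]
Leontief inverse L = M⁻¹:
  [  1.1738    0.1784    0.1463    0.1203    0.2147]
  [  0.1920    1.2508    0.2367    0.1921    0.1193]
  [  0.0728    0.1886    1.1400    0.1150    0.2097]
  [  0.2018    0.1338    0.1923    1.1873    0.2228]
  [  0.0845    0.1210    0.2192    0.1663    1.1956]
Total output x = L · d:
  x_0 = 1.1738·80 + 0.1784·11 + 0.1463·41 + 0.1203·88 + 0.2147·77 = 128.9812
  x_1 = 0.1920·80 + 1.2508·11 + 0.2367·41 + 0.1921·88 + 0.1193·77 = 64.9132
  x_2 = 0.0728·80 + 0.1886·11 + 1.1400·41 + 0.1150·88 + 0.2097·77 = 80.9089
  x_3 = 0.2018·80 + 0.1338·11 + 0.1923·41 + 1.1873·88 + 0.2228·77 = 147.1423
  x_4 = 0.0845·80 + 0.1210·11 + 0.2192·41 + 0.1663·88 + 1.1956·77 = 123.7714

L[2,2] = 1.1400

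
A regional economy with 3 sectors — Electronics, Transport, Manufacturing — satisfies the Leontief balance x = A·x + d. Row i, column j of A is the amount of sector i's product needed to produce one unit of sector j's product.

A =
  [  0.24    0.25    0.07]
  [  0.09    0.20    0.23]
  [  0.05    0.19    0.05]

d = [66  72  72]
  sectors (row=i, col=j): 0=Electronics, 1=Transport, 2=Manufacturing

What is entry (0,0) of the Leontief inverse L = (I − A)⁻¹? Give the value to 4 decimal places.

L[0,0] = 1.3878

Form M = I − A:
  [  0.76   -0.25   -0.07]
  [ -0.09    0.80   -0.23]
  [ -0.05   -0.19    0.95]
Leontief inverse L = M⁻¹:
  [  1.3878    0.4859    0.2199]
  [  0.1879    1.3921    0.3509]
  [  0.1106    0.3040    1.1344]
Total output x = L · d:
  x_0 = 1.3878·66 + 0.4859·72 + 0.2199·72 = 142.4134
  x_1 = 0.1879·66 + 1.3921·72 + 0.3509·72 = 137.8949
  x_2 = 0.1106·66 + 0.3040·72 + 1.1344·72 = 110.8639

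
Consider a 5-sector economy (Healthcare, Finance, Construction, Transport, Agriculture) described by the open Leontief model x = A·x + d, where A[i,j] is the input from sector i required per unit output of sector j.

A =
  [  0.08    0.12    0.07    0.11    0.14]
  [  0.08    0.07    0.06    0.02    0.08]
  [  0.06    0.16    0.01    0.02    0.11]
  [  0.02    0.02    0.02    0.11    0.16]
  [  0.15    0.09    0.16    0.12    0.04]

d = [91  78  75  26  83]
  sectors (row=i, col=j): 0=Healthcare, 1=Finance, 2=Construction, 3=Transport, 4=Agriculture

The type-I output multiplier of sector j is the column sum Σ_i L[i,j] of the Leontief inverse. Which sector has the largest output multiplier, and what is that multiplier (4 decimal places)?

Agriculture (1.8948)

Form M = I − A:
  [  0.92   -0.12   -0.07   -0.11   -0.14]
  [ -0.08    0.93   -0.06   -0.02   -0.08]
  [ -0.06   -0.16    0.99   -0.02   -0.11]
  [ -0.02   -0.02   -0.02    0.89   -0.16]
  [ -0.15   -0.09   -0.16   -0.12    0.96]
Leontief inverse L = M⁻¹:
  [  1.1545    0.1983    0.1346    0.1813    0.2305]
  [  0.1273    1.1232    0.0999    0.0613    0.1338]
  [  0.1165    0.2149    1.0597    0.0656    0.1673]
  [  0.0711    0.0670    0.0678    1.1648    0.2179]
  [  0.2206    0.1805    0.2155    0.1906    1.1453]
Total output x = L · d:
  x_0 = 1.1545·91 + 0.1983·78 + 0.1346·75 + 0.1813·26 + 0.2305·83 = 154.4678
  x_1 = 0.1273·91 + 1.1232·78 + 0.0999·75 + 0.0613·26 + 0.1338·83 = 119.3906
  x_2 = 0.1165·91 + 0.2149·78 + 1.0597·75 + 0.0656·26 + 0.1673·83 = 122.4348
  x_3 = 0.0711·91 + 0.0670·78 + 0.0678·75 + 1.1648·26 + 0.2179·83 = 65.1456
  x_4 = 0.2206·91 + 0.1805·78 + 0.2155·75 + 0.1906·26 + 1.1453·83 = 150.3358
Output multipliers (column sums of L):
  Healthcare: 1.6901
  Finance: 1.7839
  Construction: 1.5776
  Transport: 1.6635
  Agriculture: 1.8948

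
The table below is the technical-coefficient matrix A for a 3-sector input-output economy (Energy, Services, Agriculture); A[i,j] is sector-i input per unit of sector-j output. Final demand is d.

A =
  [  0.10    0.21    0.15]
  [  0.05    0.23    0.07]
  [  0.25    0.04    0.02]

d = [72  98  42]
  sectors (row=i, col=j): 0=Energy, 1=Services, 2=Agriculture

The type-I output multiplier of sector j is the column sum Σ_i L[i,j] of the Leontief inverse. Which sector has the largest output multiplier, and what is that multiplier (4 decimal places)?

Form M = I − A:
  [  0.90   -0.21   -0.15]
  [ -0.05    0.77   -0.07]
  [ -0.25   -0.04    0.98]
Leontief inverse L = M⁻¹:
  [  1.1868    0.3343    0.2055]
  [  0.1050    1.3331    0.1113]
  [  0.3070    0.1397    1.0774]
Total output x = L · d:
  x_0 = 1.1868·72 + 0.3343·98 + 0.2055·42 = 126.8460
  x_1 = 0.1050·72 + 1.3331·98 + 0.1113·42 = 142.8774
  x_2 = 0.3070·72 + 0.1397·98 + 1.0774·42 = 81.0475
Output multipliers (column sums of L):
  Energy: 1.5988
  Services: 1.8072
  Agriculture: 1.3942

Services (1.8072)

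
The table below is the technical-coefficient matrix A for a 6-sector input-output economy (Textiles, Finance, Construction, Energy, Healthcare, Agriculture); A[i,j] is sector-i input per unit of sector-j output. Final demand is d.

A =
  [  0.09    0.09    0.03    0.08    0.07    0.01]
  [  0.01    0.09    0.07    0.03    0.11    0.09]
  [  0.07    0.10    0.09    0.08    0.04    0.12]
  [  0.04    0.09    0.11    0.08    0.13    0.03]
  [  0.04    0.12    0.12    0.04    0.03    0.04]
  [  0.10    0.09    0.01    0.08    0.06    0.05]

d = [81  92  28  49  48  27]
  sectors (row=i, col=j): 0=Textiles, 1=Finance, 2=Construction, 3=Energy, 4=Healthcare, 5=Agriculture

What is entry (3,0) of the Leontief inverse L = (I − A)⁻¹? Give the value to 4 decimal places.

L[3,0] = 0.0829

Form M = I − A:
  [  0.91   -0.09   -0.03   -0.08   -0.07   -0.01]
  [ -0.01    0.91   -0.07   -0.03   -0.11   -0.09]
  [ -0.07   -0.10    0.91   -0.08   -0.04   -0.12]
  [ -0.04   -0.09   -0.11    0.92   -0.13   -0.03]
  [ -0.04   -0.12   -0.12   -0.04    0.97   -0.04]
  [ -0.10   -0.09   -0.01   -0.08   -0.06    0.95]
Leontief inverse L = M⁻¹:
  [  1.1221    0.1517    0.0793    0.1186    0.1201    0.0450]
  [  0.0469    1.1580    0.1214    0.0709    0.1575    0.1344]
  [  0.1200    0.1826    1.1492    0.1359    0.1056    0.1725]
  [  0.0829    0.1729    0.1787    1.1308    0.1897    0.0835]
  [  0.0759    0.1856    0.1702    0.0821    1.0809    0.0880]
  [  0.1356    0.1539    0.0577    0.1210    0.1129    1.0845]
Total output x = L · d:
  x_0 = 1.1221·81 + 0.1517·92 + 0.0793·28 + 0.1186·49 + 0.1201·48 + 0.0450·27 = 119.8600
  x_1 = 0.0469·81 + 1.1580·92 + 0.1214·28 + 0.0709·49 + 0.1575·48 + 0.1344·27 = 128.3964
  x_2 = 0.1200·81 + 0.1826·92 + 1.1492·28 + 0.1359·49 + 0.1056·48 + 0.1725·27 = 75.0761
  x_3 = 0.0829·81 + 0.1729·92 + 0.1787·28 + 1.1308·49 + 0.1897·48 + 0.0835·27 = 94.3971
  x_4 = 0.0759·81 + 0.1856·92 + 0.1702·28 + 0.0821·49 + 1.0809·48 + 0.0880·27 = 86.2707
  x_5 = 0.1356·81 + 0.1539·92 + 0.0577·28 + 0.1210·49 + 0.1129·48 + 1.0845·27 = 67.3899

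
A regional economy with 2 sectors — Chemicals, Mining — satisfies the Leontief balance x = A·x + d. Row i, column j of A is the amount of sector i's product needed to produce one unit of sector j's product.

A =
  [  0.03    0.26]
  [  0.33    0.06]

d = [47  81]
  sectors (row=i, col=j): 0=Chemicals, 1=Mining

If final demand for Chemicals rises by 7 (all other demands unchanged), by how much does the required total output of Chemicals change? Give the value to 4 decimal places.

7.9661

Form M = I − A:
  [  0.97   -0.26]
  [ -0.33    0.94]
Leontief inverse L = M⁻¹:
  [  1.1380    0.3148]
  [  0.3995    1.1743]
Total output x = L · d:
  x_0 = 1.1380·47 + 0.3148·81 = 78.9831
  x_1 = 0.3995·47 + 1.1743·81 = 113.8983
Δx_0 = L[0,0] · Δd_0 = 1.1380 · 7 = 7.9661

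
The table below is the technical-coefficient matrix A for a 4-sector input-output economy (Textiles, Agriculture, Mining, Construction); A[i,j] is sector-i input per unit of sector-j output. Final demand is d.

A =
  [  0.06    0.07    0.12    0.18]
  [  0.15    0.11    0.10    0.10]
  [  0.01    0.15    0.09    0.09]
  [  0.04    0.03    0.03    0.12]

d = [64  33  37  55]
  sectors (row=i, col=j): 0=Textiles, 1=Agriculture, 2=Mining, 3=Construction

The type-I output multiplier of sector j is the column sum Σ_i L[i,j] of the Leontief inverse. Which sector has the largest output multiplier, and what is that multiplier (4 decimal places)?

Construction (1.7535)

Form M = I − A:
  [  0.94   -0.07   -0.12   -0.18]
  [ -0.15    0.89   -0.10   -0.10]
  [ -0.01   -0.15    0.91   -0.09]
  [ -0.04   -0.03   -0.03    0.88]
Leontief inverse L = M⁻¹:
  [  1.0961    0.1229    0.1664    0.2552]
  [  0.1969    1.1726    0.1611    0.1900]
  [  0.0503    0.1998    1.1324    0.1488]
  [  0.0582    0.0524    0.0517    1.1595]
Total output x = L · d:
  x_0 = 1.0961·64 + 0.1229·33 + 0.1664·37 + 0.2552·55 = 94.3962
  x_1 = 0.1969·64 + 1.1726·33 + 0.1611·37 + 0.1900·55 = 67.7111
  x_2 = 0.0503·64 + 0.1998·33 + 1.1324·37 + 0.1488·55 = 59.8937
  x_3 = 0.0582·64 + 0.0524·33 + 0.0517·37 + 1.1595·55 = 71.1409
Output multipliers (column sums of L):
  Textiles: 1.4015
  Agriculture: 1.5477
  Mining: 1.5116
  Construction: 1.7535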